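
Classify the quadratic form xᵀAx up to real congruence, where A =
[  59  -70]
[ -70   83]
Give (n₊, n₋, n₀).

step 0: pivot 59 → sign +
step 1: pivot -3/59 → sign −
signature = (1, 1, 0)

Answer: (1, 1, 0)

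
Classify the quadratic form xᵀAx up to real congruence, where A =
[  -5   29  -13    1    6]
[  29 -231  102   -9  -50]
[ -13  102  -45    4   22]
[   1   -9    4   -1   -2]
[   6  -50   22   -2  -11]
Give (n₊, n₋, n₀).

step 0: pivot -5 → sign −
step 1: pivot -314/5 → sign −
step 2: pivot 21/314 → sign +
step 3: pivot -2/3 → sign −
step 4: pivot -1/7 → sign −
signature = (1, 4, 0)

Answer: (1, 4, 0)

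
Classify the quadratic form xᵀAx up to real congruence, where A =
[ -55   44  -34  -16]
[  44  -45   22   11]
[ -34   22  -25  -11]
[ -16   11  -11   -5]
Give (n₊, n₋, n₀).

Answer: (1, 3, 0)

Derivation:
step 0: pivot -55 → sign −
step 1: pivot -49/5 → sign −
step 2: pivot -659/539 → sign −
step 3: pivot 3/659 → sign +
signature = (1, 3, 0)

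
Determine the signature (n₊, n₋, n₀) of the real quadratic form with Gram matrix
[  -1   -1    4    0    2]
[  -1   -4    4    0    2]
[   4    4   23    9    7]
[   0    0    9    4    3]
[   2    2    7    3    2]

step 0: pivot -1 → sign −
step 1: pivot -3 → sign −
step 2: pivot 39 → sign +
step 3: pivot 25/13 → sign +
step 4: pivot 3/25 → sign +
signature = (3, 2, 0)

Answer: (3, 2, 0)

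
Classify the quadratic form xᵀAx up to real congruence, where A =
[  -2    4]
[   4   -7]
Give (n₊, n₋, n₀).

Answer: (1, 1, 0)

Derivation:
step 0: pivot -2 → sign −
step 1: pivot 1 → sign +
signature = (1, 1, 0)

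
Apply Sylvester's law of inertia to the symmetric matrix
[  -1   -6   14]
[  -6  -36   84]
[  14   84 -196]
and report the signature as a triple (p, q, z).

Answer: (0, 1, 2)

Derivation:
step 0: pivot -1 → sign −
step 1: row/col 1 already zero → sign 0
step 2: row/col 2 already zero → sign 0
signature = (0, 1, 2)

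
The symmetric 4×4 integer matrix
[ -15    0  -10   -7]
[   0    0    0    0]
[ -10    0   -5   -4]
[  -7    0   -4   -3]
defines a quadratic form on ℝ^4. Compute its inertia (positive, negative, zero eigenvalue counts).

step 0: pivot -15 → sign −
step 1: pivot 5/3 → sign +
step 2: row/col 2 already zero → sign 0
step 3: row/col 3 already zero → sign 0
signature = (1, 1, 2)

Answer: (1, 1, 2)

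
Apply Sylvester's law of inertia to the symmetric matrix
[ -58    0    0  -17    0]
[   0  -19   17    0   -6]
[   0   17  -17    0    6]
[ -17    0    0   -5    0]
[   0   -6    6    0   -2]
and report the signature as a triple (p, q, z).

step 0: pivot -58 → sign −
step 1: pivot -19 → sign −
step 2: pivot -34/19 → sign −
step 3: pivot -1/58 → sign −
step 4: pivot 2/17 → sign +
signature = (1, 4, 0)

Answer: (1, 4, 0)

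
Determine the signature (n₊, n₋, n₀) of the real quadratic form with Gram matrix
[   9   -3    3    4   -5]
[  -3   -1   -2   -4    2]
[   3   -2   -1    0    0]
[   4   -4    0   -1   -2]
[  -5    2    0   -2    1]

step 0: pivot 9 → sign +
step 1: pivot -2 → sign −
step 2: pivot -3/2 → sign −
step 3: pivot 7/9 → sign +
step 4: pivot -2/7 → sign −
signature = (2, 3, 0)

Answer: (2, 3, 0)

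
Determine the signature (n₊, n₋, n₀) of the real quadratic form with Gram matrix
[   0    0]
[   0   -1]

Answer: (0, 1, 1)

Derivation:
step 0: pivot -1 → sign −
step 1: row/col 1 already zero → sign 0
signature = (0, 1, 1)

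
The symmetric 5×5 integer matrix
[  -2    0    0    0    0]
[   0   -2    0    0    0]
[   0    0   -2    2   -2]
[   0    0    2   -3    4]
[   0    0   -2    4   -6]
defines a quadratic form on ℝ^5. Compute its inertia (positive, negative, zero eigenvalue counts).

step 0: pivot -2 → sign −
step 1: pivot -2 → sign −
step 2: pivot -2 → sign −
step 3: pivot -1 → sign −
step 4: row/col 4 already zero → sign 0
signature = (0, 4, 1)

Answer: (0, 4, 1)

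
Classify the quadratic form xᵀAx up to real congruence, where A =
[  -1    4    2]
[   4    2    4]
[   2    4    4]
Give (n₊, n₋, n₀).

Answer: (1, 1, 1)

Derivation:
step 0: pivot -1 → sign −
step 1: pivot 18 → sign +
step 2: row/col 2 already zero → sign 0
signature = (1, 1, 1)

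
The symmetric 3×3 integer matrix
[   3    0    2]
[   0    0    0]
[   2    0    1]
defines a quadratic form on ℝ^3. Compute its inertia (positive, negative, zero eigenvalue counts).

Answer: (1, 1, 1)

Derivation:
step 0: pivot 3 → sign +
step 1: pivot -1/3 → sign −
step 2: row/col 2 already zero → sign 0
signature = (1, 1, 1)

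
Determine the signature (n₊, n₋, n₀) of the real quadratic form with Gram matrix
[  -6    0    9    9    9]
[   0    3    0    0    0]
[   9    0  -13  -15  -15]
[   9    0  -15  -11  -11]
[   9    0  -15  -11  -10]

step 0: pivot -6 → sign −
step 1: pivot 3 → sign +
step 2: pivot 1/2 → sign +
step 3: pivot -2 → sign −
step 4: pivot 1 → sign +
signature = (3, 2, 0)

Answer: (3, 2, 0)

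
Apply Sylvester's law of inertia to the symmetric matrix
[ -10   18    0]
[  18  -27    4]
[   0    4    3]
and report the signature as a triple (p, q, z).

Answer: (2, 1, 0)

Derivation:
step 0: pivot -10 → sign −
step 1: pivot 27/5 → sign +
step 2: pivot 1/27 → sign +
signature = (2, 1, 0)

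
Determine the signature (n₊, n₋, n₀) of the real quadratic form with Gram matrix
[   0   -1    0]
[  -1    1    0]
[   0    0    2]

step 0: pivot 1 → sign +
step 1: pivot -1 → sign −
step 2: pivot 2 → sign +
signature = (2, 1, 0)

Answer: (2, 1, 0)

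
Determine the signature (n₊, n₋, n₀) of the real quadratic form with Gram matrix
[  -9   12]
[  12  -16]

step 0: pivot -9 → sign −
step 1: row/col 1 already zero → sign 0
signature = (0, 1, 1)

Answer: (0, 1, 1)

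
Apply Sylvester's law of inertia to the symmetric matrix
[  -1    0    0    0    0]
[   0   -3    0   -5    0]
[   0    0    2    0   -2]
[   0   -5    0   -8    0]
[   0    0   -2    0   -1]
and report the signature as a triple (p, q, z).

step 0: pivot -1 → sign −
step 1: pivot -3 → sign −
step 2: pivot 2 → sign +
step 3: pivot 1/3 → sign +
step 4: pivot -3 → sign −
signature = (2, 3, 0)

Answer: (2, 3, 0)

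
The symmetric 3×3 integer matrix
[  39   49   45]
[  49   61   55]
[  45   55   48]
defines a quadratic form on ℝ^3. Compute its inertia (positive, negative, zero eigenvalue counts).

step 0: pivot 39 → sign +
step 1: pivot -22/39 → sign −
step 2: pivot 3/11 → sign +
signature = (2, 1, 0)

Answer: (2, 1, 0)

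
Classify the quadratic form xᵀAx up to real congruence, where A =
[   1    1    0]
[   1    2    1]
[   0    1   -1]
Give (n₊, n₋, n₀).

Answer: (2, 1, 0)

Derivation:
step 0: pivot 1 → sign +
step 1: pivot 1 → sign +
step 2: pivot -2 → sign −
signature = (2, 1, 0)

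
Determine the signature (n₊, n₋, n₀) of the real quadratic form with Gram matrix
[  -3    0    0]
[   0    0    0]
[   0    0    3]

Answer: (1, 1, 1)

Derivation:
step 0: pivot -3 → sign −
step 1: pivot 3 → sign +
step 2: row/col 2 already zero → sign 0
signature = (1, 1, 1)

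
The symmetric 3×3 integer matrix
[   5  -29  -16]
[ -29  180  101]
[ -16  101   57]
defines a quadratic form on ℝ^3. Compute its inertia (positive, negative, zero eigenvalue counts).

step 0: pivot 5 → sign +
step 1: pivot 59/5 → sign +
step 2: pivot 6/59 → sign +
signature = (3, 0, 0)

Answer: (3, 0, 0)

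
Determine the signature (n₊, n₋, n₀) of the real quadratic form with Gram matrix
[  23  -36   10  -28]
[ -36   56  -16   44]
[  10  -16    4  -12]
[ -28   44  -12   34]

Answer: (1, 1, 2)

Derivation:
step 0: pivot 23 → sign +
step 1: pivot -8/23 → sign −
step 2: row/col 2 already zero → sign 0
step 3: row/col 3 already zero → sign 0
signature = (1, 1, 2)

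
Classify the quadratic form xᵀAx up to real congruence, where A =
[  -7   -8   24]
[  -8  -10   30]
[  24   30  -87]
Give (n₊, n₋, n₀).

step 0: pivot -7 → sign −
step 1: pivot -6/7 → sign −
step 2: pivot 3 → sign +
signature = (1, 2, 0)

Answer: (1, 2, 0)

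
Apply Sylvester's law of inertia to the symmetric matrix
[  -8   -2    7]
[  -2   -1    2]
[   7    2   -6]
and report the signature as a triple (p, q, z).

Answer: (1, 2, 0)

Derivation:
step 0: pivot -8 → sign −
step 1: pivot -1/2 → sign −
step 2: pivot 1/4 → sign +
signature = (1, 2, 0)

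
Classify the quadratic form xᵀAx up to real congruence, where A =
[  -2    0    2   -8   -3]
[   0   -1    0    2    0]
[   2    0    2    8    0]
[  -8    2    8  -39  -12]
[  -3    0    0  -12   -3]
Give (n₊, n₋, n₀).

step 0: pivot -2 → sign −
step 1: pivot -1 → sign −
step 2: pivot 4 → sign +
step 3: pivot -3 → sign −
step 4: pivot -3/4 → sign −
signature = (1, 4, 0)

Answer: (1, 4, 0)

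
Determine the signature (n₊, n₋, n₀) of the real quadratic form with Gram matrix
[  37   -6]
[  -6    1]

Answer: (2, 0, 0)

Derivation:
step 0: pivot 37 → sign +
step 1: pivot 1/37 → sign +
signature = (2, 0, 0)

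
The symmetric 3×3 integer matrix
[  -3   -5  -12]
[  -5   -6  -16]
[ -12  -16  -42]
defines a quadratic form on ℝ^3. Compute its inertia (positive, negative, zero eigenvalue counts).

Answer: (1, 2, 0)

Derivation:
step 0: pivot -3 → sign −
step 1: pivot 7/3 → sign +
step 2: pivot -6/7 → sign −
signature = (1, 2, 0)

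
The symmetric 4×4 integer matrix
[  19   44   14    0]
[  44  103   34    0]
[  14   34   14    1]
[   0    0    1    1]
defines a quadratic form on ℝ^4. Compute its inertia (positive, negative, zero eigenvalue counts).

Answer: (4, 0, 0)

Derivation:
step 0: pivot 19 → sign +
step 1: pivot 21/19 → sign +
step 2: pivot 10/7 → sign +
step 3: pivot 3/10 → sign +
signature = (4, 0, 0)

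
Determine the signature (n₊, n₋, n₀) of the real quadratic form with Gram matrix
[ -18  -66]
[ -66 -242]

step 0: pivot -18 → sign −
step 1: row/col 1 already zero → sign 0
signature = (0, 1, 1)

Answer: (0, 1, 1)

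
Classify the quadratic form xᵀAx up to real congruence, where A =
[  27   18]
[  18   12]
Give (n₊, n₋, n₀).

step 0: pivot 27 → sign +
step 1: row/col 1 already zero → sign 0
signature = (1, 0, 1)

Answer: (1, 0, 1)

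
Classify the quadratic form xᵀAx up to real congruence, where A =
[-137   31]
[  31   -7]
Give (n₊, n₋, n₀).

Answer: (1, 1, 0)

Derivation:
step 0: pivot -137 → sign −
step 1: pivot 2/137 → sign +
signature = (1, 1, 0)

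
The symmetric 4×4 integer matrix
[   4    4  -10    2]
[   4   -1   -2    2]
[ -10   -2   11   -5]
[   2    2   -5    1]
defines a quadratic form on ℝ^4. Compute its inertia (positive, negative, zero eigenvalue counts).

step 0: pivot 4 → sign +
step 1: pivot -5 → sign −
step 2: pivot -6/5 → sign −
step 3: row/col 3 already zero → sign 0
signature = (1, 2, 1)

Answer: (1, 2, 1)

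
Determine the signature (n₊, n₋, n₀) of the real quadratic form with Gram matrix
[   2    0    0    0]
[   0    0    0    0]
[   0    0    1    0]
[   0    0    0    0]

Answer: (2, 0, 2)

Derivation:
step 0: pivot 2 → sign +
step 1: pivot 1 → sign +
step 2: row/col 2 already zero → sign 0
step 3: row/col 3 already zero → sign 0
signature = (2, 0, 2)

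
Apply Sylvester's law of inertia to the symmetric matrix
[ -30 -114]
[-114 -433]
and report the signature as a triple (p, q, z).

Answer: (1, 1, 0)

Derivation:
step 0: pivot -30 → sign −
step 1: pivot 1/5 → sign +
signature = (1, 1, 0)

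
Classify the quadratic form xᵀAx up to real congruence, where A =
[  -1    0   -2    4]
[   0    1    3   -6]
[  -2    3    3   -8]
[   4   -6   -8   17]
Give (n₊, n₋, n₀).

Answer: (1, 3, 0)

Derivation:
step 0: pivot -1 → sign −
step 1: pivot 1 → sign +
step 2: pivot -2 → sign −
step 3: pivot -1 → sign −
signature = (1, 3, 0)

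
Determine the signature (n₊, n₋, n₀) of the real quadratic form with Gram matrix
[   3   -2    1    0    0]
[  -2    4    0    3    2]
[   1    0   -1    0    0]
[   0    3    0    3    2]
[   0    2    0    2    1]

Answer: (2, 2, 1)

Derivation:
step 0: pivot 3 → sign +
step 1: pivot 8/3 → sign +
step 2: pivot -3/2 → sign −
step 3: pivot -1/3 → sign −
step 4: row/col 4 already zero → sign 0
signature = (2, 2, 1)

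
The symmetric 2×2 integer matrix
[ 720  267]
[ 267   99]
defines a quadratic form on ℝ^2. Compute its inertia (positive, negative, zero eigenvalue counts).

Answer: (1, 1, 0)

Derivation:
step 0: pivot 720 → sign +
step 1: pivot -1/80 → sign −
signature = (1, 1, 0)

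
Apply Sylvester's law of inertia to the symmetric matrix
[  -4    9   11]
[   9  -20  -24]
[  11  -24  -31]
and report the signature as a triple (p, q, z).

step 0: pivot -4 → sign −
step 1: pivot 1/4 → sign +
step 2: pivot -3 → sign −
signature = (1, 2, 0)

Answer: (1, 2, 0)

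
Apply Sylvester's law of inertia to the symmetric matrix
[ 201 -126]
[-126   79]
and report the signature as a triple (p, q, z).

Answer: (2, 0, 0)

Derivation:
step 0: pivot 201 → sign +
step 1: pivot 1/67 → sign +
signature = (2, 0, 0)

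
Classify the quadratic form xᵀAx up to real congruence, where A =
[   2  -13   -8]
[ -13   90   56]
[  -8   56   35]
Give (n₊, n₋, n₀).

Answer: (3, 0, 0)

Derivation:
step 0: pivot 2 → sign +
step 1: pivot 11/2 → sign +
step 2: pivot 1/11 → sign +
signature = (3, 0, 0)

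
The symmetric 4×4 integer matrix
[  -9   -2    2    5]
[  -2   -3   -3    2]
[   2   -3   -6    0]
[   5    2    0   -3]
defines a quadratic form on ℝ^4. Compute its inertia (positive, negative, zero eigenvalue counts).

Answer: (1, 3, 0)

Derivation:
step 0: pivot -9 → sign −
step 1: pivot -23/9 → sign −
step 2: pivot -21/23 → sign −
step 3: pivot 2/21 → sign +
signature = (1, 3, 0)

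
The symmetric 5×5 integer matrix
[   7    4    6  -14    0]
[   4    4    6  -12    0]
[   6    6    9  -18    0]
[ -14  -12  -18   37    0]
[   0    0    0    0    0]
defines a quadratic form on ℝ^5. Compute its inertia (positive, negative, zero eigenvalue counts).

Answer: (2, 1, 2)

Derivation:
step 0: pivot 7 → sign +
step 1: pivot 12/7 → sign +
step 2: pivot -1/3 → sign −
step 3: row/col 3 already zero → sign 0
step 4: row/col 4 already zero → sign 0
signature = (2, 1, 2)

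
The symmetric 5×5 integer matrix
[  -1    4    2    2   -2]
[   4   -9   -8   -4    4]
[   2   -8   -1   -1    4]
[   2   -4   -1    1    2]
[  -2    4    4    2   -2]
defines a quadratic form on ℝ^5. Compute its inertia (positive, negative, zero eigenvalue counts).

step 0: pivot -1 → sign −
step 1: pivot 7 → sign +
step 2: pivot 3 → sign +
step 3: pivot -2/7 → sign −
step 4: row/col 4 already zero → sign 0
signature = (2, 2, 1)

Answer: (2, 2, 1)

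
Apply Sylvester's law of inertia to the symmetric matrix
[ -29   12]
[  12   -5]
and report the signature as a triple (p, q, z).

step 0: pivot -29 → sign −
step 1: pivot -1/29 → sign −
signature = (0, 2, 0)

Answer: (0, 2, 0)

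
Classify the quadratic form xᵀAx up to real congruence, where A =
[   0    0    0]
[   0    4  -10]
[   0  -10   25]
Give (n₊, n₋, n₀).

step 0: pivot 4 → sign +
step 1: row/col 1 already zero → sign 0
step 2: row/col 2 already zero → sign 0
signature = (1, 0, 2)

Answer: (1, 0, 2)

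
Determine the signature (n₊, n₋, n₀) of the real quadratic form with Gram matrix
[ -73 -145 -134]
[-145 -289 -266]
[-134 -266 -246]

step 0: pivot -73 → sign −
step 1: pivot -72/73 → sign −
step 2: row/col 2 already zero → sign 0
signature = (0, 2, 1)

Answer: (0, 2, 1)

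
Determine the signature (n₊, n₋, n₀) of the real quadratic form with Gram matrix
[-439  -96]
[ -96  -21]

Answer: (0, 2, 0)

Derivation:
step 0: pivot -439 → sign −
step 1: pivot -3/439 → sign −
signature = (0, 2, 0)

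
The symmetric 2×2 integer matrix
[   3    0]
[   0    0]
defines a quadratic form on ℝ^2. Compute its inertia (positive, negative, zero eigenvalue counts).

step 0: pivot 3 → sign +
step 1: row/col 1 already zero → sign 0
signature = (1, 0, 1)

Answer: (1, 0, 1)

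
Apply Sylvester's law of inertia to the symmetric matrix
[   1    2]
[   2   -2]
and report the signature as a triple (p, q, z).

step 0: pivot 1 → sign +
step 1: pivot -6 → sign −
signature = (1, 1, 0)

Answer: (1, 1, 0)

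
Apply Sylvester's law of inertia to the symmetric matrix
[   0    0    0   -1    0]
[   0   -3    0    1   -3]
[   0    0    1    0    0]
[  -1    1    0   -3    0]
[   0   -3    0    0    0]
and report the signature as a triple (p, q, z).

step 0: pivot -3 → sign −
step 1: pivot 1 → sign +
step 2: pivot -8/3 → sign −
step 3: pivot 3/8 → sign +
step 4: pivot 3 → sign +
signature = (3, 2, 0)

Answer: (3, 2, 0)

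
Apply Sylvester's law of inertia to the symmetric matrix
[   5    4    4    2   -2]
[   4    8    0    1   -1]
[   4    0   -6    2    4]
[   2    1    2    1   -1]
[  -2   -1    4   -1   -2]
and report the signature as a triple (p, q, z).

step 0: pivot 5 → sign +
step 1: pivot 24/5 → sign +
step 2: pivot -34/3 → sign −
step 3: pivot 1/8 → sign +
step 4: pivot 3/17 → sign +
signature = (4, 1, 0)

Answer: (4, 1, 0)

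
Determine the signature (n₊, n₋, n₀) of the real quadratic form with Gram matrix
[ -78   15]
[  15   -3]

step 0: pivot -78 → sign −
step 1: pivot -3/26 → sign −
signature = (0, 2, 0)

Answer: (0, 2, 0)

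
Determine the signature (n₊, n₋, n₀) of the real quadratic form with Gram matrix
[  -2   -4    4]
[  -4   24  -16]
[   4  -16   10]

Answer: (1, 1, 1)

Derivation:
step 0: pivot -2 → sign −
step 1: pivot 32 → sign +
step 2: row/col 2 already zero → sign 0
signature = (1, 1, 1)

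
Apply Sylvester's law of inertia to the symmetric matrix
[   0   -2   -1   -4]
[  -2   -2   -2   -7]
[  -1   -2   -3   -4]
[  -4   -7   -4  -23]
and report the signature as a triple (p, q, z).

step 0: pivot -2 → sign −
step 1: pivot 2 → sign +
step 2: pivot -3/2 → sign −
step 3: pivot -3/2 → sign −
signature = (1, 3, 0)

Answer: (1, 3, 0)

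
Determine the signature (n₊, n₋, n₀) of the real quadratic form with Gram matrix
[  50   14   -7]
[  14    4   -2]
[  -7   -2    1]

Answer: (2, 0, 1)

Derivation:
step 0: pivot 50 → sign +
step 1: pivot 2/25 → sign +
step 2: row/col 2 already zero → sign 0
signature = (2, 0, 1)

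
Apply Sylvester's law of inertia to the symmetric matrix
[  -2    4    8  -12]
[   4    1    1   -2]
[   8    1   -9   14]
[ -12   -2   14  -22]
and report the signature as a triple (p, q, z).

step 0: pivot -2 → sign −
step 1: pivot 9 → sign +
step 2: pivot -82/9 → sign −
step 3: pivot -2/41 → sign −
signature = (1, 3, 0)

Answer: (1, 3, 0)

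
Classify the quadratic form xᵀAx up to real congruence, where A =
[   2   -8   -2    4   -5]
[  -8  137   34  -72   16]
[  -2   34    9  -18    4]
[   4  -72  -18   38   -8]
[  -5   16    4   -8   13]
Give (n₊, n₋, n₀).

Answer: (5, 0, 0)

Derivation:
step 0: pivot 2 → sign +
step 1: pivot 105 → sign +
step 2: pivot 59/105 → sign +
step 3: pivot 6/59 → sign +
step 4: pivot 1/6 → sign +
signature = (5, 0, 0)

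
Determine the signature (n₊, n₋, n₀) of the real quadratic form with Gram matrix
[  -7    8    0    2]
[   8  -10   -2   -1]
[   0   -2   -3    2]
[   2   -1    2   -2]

step 0: pivot -7 → sign −
step 1: pivot -6/7 → sign −
step 2: pivot 5/3 → sign +
step 3: pivot -1/10 → sign −
signature = (1, 3, 0)

Answer: (1, 3, 0)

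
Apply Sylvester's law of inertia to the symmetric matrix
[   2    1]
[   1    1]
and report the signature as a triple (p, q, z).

step 0: pivot 2 → sign +
step 1: pivot 1/2 → sign +
signature = (2, 0, 0)

Answer: (2, 0, 0)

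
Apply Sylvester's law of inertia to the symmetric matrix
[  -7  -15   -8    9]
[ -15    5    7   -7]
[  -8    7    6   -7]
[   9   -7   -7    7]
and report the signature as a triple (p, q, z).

Answer: (2, 2, 0)

Derivation:
step 0: pivot -7 → sign −
step 1: pivot 260/7 → sign +
step 2: pivot -11/20 → sign −
step 3: pivot 6/143 → sign +
signature = (2, 2, 0)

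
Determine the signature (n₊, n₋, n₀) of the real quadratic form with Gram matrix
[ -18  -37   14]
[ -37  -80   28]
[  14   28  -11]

step 0: pivot -18 → sign −
step 1: pivot -71/18 → sign −
step 2: pivot 3/71 → sign +
signature = (1, 2, 0)

Answer: (1, 2, 0)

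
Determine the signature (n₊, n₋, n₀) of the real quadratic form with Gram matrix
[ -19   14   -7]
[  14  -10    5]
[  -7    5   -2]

step 0: pivot -19 → sign −
step 1: pivot 6/19 → sign +
step 2: pivot 1/2 → sign +
signature = (2, 1, 0)

Answer: (2, 1, 0)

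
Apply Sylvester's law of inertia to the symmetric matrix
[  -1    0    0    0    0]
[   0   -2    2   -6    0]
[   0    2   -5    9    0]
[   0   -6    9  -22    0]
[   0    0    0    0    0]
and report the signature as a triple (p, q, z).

step 0: pivot -1 → sign −
step 1: pivot -2 → sign −
step 2: pivot -3 → sign −
step 3: pivot -1 → sign −
step 4: row/col 4 already zero → sign 0
signature = (0, 4, 1)

Answer: (0, 4, 1)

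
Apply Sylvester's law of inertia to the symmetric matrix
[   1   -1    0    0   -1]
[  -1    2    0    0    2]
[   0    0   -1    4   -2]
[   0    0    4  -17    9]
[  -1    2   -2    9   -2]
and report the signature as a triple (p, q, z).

step 0: pivot 1 → sign +
step 1: pivot 1 → sign +
step 2: pivot -1 → sign −
step 3: pivot -1 → sign −
step 4: pivot 1 → sign +
signature = (3, 2, 0)

Answer: (3, 2, 0)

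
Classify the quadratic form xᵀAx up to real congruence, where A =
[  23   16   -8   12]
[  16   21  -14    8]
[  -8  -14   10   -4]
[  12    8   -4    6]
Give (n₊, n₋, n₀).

Answer: (3, 1, 0)

Derivation:
step 0: pivot 23 → sign +
step 1: pivot 227/23 → sign +
step 2: pivot 2/227 → sign +
step 3: pivot -2 → sign −
signature = (3, 1, 0)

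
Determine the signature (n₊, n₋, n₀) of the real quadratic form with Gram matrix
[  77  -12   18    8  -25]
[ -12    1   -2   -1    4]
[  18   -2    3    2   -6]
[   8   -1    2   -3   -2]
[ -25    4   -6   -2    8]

step 0: pivot 77 → sign +
step 1: pivot -67/77 → sign −
step 2: pivot -31/67 → sign −
step 3: pivot -108/31 → sign −
step 4: row/col 4 already zero → sign 0
signature = (1, 3, 1)

Answer: (1, 3, 1)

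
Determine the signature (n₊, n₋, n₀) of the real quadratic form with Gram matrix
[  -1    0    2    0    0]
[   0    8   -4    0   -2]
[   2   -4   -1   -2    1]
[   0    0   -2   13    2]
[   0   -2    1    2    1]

Answer: (4, 1, 0)

Derivation:
step 0: pivot -1 → sign −
step 1: pivot 8 → sign +
step 2: pivot 1 → sign +
step 3: pivot 9 → sign +
step 4: pivot 1/18 → sign +
signature = (4, 1, 0)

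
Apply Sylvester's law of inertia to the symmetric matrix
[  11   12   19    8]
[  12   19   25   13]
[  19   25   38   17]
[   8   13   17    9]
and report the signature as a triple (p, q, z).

Answer: (4, 0, 0)

Derivation:
step 0: pivot 11 → sign +
step 1: pivot 65/11 → sign +
step 2: pivot 136/65 → sign +
step 3: pivot 3/34 → sign +
signature = (4, 0, 0)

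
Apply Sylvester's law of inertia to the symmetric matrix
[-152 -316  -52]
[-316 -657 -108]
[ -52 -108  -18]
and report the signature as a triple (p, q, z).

Answer: (0, 2, 1)

Derivation:
step 0: pivot -152 → sign −
step 1: pivot -1/19 → sign −
step 2: row/col 2 already zero → sign 0
signature = (0, 2, 1)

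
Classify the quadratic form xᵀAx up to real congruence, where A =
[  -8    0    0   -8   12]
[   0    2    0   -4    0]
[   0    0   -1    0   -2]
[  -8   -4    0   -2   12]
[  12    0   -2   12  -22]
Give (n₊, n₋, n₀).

Answer: (1, 3, 1)

Derivation:
step 0: pivot -8 → sign −
step 1: pivot 2 → sign +
step 2: pivot -1 → sign −
step 3: pivot -2 → sign −
step 4: row/col 4 already zero → sign 0
signature = (1, 3, 1)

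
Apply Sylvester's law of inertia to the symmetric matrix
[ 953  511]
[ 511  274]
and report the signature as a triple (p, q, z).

Answer: (2, 0, 0)

Derivation:
step 0: pivot 953 → sign +
step 1: pivot 1/953 → sign +
signature = (2, 0, 0)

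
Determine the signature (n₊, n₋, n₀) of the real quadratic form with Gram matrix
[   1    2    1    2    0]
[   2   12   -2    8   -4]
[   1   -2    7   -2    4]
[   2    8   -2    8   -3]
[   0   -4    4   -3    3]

Answer: (4, 0, 1)

Derivation:
step 0: pivot 1 → sign +
step 1: pivot 8 → sign +
step 2: pivot 4 → sign +
step 3: pivot 1 → sign +
step 4: row/col 4 already zero → sign 0
signature = (4, 0, 1)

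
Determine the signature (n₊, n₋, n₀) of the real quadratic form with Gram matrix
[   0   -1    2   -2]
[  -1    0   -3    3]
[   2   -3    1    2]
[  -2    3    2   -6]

step 0: pivot -2 → sign −
step 1: pivot 1/2 → sign +
step 2: pivot -11 → sign −
step 3: pivot -2/11 → sign −
signature = (1, 3, 0)

Answer: (1, 3, 0)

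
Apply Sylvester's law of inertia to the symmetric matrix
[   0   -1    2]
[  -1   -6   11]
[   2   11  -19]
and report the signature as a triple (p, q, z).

step 0: pivot -6 → sign −
step 1: pivot 1/6 → sign +
step 2: pivot 1 → sign +
signature = (2, 1, 0)

Answer: (2, 1, 0)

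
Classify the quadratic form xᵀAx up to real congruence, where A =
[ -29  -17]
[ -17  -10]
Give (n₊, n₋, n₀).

Answer: (0, 2, 0)

Derivation:
step 0: pivot -29 → sign −
step 1: pivot -1/29 → sign −
signature = (0, 2, 0)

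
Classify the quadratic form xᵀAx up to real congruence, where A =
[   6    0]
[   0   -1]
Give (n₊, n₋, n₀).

Answer: (1, 1, 0)

Derivation:
step 0: pivot 6 → sign +
step 1: pivot -1 → sign −
signature = (1, 1, 0)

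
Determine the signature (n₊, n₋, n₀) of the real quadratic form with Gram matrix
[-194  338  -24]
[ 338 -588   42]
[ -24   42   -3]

step 0: pivot -194 → sign −
step 1: pivot 86/97 → sign +
step 2: pivot -3/43 → sign −
signature = (1, 2, 0)

Answer: (1, 2, 0)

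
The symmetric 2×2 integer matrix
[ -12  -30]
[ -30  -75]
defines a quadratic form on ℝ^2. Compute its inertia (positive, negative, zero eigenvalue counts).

Answer: (0, 1, 1)

Derivation:
step 0: pivot -12 → sign −
step 1: row/col 1 already zero → sign 0
signature = (0, 1, 1)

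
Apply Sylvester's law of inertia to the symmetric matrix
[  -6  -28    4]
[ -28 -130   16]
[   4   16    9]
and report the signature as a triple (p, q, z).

step 0: pivot -6 → sign −
step 1: pivot 2/3 → sign +
step 2: pivot 1 → sign +
signature = (2, 1, 0)

Answer: (2, 1, 0)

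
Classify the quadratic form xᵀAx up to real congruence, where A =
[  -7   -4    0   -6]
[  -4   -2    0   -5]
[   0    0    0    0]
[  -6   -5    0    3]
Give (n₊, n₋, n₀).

step 0: pivot -7 → sign −
step 1: pivot 2/7 → sign +
step 2: pivot -1/2 → sign −
step 3: row/col 3 already zero → sign 0
signature = (1, 2, 1)

Answer: (1, 2, 1)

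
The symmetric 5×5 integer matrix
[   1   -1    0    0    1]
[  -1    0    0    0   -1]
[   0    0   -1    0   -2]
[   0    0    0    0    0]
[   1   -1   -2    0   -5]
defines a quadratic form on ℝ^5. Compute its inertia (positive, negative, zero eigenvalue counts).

Answer: (1, 3, 1)

Derivation:
step 0: pivot 1 → sign +
step 1: pivot -1 → sign −
step 2: pivot -1 → sign −
step 3: pivot -2 → sign −
step 4: row/col 4 already zero → sign 0
signature = (1, 3, 1)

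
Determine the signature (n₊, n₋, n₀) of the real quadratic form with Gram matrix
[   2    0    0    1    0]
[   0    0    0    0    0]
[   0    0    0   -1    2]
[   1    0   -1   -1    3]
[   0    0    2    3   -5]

step 0: pivot 2 → sign +
step 1: pivot -3/2 → sign −
step 2: pivot 2/3 → sign +
step 3: pivot 1 → sign +
step 4: row/col 4 already zero → sign 0
signature = (3, 1, 1)

Answer: (3, 1, 1)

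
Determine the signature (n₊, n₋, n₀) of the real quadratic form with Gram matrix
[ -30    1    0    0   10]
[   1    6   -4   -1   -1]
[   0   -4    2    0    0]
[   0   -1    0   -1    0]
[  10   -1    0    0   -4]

step 0: pivot -30 → sign −
step 1: pivot 181/30 → sign +
step 2: pivot -118/181 → sign −
step 3: pivot -29/59 → sign −
step 4: pivot -6/29 → sign −
signature = (1, 4, 0)

Answer: (1, 4, 0)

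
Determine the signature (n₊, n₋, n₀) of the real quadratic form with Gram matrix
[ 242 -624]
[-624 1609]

Answer: (2, 0, 0)

Derivation:
step 0: pivot 242 → sign +
step 1: pivot 1/121 → sign +
signature = (2, 0, 0)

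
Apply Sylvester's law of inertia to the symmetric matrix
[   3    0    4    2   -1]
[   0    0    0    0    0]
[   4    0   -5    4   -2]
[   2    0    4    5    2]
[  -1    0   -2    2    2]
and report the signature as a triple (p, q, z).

step 0: pivot 3 → sign +
step 1: pivot -31/3 → sign −
step 2: pivot 119/31 → sign +
step 3: pivot -3/119 → sign −
step 4: row/col 4 already zero → sign 0
signature = (2, 2, 1)

Answer: (2, 2, 1)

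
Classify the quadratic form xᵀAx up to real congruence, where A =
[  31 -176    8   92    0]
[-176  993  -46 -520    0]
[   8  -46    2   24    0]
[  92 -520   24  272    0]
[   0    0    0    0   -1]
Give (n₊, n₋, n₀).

Answer: (1, 3, 1)

Derivation:
step 0: pivot 31 → sign +
step 1: pivot -193/31 → sign −
step 2: pivot -2/193 → sign −
step 3: pivot -1 → sign −
step 4: row/col 4 already zero → sign 0
signature = (1, 3, 1)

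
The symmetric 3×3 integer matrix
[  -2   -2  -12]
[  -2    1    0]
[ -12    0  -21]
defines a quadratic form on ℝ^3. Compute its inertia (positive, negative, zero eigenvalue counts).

step 0: pivot -2 → sign −
step 1: pivot 3 → sign +
step 2: pivot 3 → sign +
signature = (2, 1, 0)

Answer: (2, 1, 0)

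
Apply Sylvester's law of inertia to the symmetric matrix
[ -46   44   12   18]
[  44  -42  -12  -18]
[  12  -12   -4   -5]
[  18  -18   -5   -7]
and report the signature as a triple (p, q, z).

step 0: pivot -46 → sign −
step 1: pivot 2/23 → sign +
step 2: pivot -4 → sign −
step 3: pivot -3/4 → sign −
signature = (1, 3, 0)

Answer: (1, 3, 0)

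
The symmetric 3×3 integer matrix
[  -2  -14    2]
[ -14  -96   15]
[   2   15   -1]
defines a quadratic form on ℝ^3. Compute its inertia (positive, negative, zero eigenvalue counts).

step 0: pivot -2 → sign −
step 1: pivot 2 → sign +
step 2: pivot 1/2 → sign +
signature = (2, 1, 0)

Answer: (2, 1, 0)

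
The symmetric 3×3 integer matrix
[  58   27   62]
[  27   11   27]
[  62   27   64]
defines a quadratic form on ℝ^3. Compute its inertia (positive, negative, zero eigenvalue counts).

step 0: pivot 58 → sign +
step 1: pivot -91/58 → sign −
step 2: pivot -6/91 → sign −
signature = (1, 2, 0)

Answer: (1, 2, 0)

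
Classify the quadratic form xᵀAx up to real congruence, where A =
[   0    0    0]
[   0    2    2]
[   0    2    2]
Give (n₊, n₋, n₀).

step 0: pivot 2 → sign +
step 1: row/col 1 already zero → sign 0
step 2: row/col 2 already zero → sign 0
signature = (1, 0, 2)

Answer: (1, 0, 2)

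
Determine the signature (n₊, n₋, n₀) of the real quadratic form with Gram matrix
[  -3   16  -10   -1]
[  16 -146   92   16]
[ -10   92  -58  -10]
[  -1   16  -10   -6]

Answer: (0, 4, 0)

Derivation:
step 0: pivot -3 → sign −
step 1: pivot -182/3 → sign −
step 2: pivot -2/91 → sign −
step 3: pivot -3 → sign −
signature = (0, 4, 0)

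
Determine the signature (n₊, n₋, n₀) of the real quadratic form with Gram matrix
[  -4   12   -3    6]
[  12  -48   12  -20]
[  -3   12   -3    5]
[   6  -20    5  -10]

Answer: (0, 3, 1)

Derivation:
step 0: pivot -4 → sign −
step 1: pivot -12 → sign −
step 2: pivot -2/3 → sign −
step 3: row/col 3 already zero → sign 0
signature = (0, 3, 1)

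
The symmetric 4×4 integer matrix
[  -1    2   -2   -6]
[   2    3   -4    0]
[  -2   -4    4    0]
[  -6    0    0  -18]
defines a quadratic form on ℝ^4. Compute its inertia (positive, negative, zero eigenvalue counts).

step 0: pivot -1 → sign −
step 1: pivot 7 → sign +
step 2: pivot -8/7 → sign −
step 3: row/col 3 already zero → sign 0
signature = (1, 2, 1)

Answer: (1, 2, 1)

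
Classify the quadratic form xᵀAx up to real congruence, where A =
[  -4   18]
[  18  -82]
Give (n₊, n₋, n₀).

Answer: (0, 2, 0)

Derivation:
step 0: pivot -4 → sign −
step 1: pivot -1 → sign −
signature = (0, 2, 0)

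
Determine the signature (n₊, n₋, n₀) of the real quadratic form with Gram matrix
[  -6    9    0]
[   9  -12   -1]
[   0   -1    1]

step 0: pivot -6 → sign −
step 1: pivot 3/2 → sign +
step 2: pivot 1/3 → sign +
signature = (2, 1, 0)

Answer: (2, 1, 0)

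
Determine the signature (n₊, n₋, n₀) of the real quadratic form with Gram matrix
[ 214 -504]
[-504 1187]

Answer: (2, 0, 0)

Derivation:
step 0: pivot 214 → sign +
step 1: pivot 1/107 → sign +
signature = (2, 0, 0)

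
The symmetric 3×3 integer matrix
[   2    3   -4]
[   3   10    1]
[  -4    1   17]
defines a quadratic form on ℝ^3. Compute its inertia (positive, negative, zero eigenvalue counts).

Answer: (3, 0, 0)

Derivation:
step 0: pivot 2 → sign +
step 1: pivot 11/2 → sign +
step 2: pivot 1/11 → sign +
signature = (3, 0, 0)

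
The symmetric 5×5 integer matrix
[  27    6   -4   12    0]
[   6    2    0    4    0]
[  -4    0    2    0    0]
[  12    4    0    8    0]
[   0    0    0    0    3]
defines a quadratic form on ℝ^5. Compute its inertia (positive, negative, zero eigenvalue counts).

step 0: pivot 27 → sign +
step 1: pivot 2/3 → sign +
step 2: pivot 2/9 → sign +
step 3: pivot 3 → sign +
step 4: row/col 4 already zero → sign 0
signature = (4, 0, 1)

Answer: (4, 0, 1)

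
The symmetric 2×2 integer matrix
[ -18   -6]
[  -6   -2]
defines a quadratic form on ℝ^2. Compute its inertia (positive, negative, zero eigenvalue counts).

step 0: pivot -18 → sign −
step 1: row/col 1 already zero → sign 0
signature = (0, 1, 1)

Answer: (0, 1, 1)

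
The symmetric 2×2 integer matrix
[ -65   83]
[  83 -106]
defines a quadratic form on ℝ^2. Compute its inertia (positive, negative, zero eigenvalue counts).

Answer: (0, 2, 0)

Derivation:
step 0: pivot -65 → sign −
step 1: pivot -1/65 → sign −
signature = (0, 2, 0)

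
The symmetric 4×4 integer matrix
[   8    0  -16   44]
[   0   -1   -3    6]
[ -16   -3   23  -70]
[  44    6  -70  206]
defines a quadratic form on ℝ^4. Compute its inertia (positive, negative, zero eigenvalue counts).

Answer: (1, 1, 2)

Derivation:
step 0: pivot 8 → sign +
step 1: pivot -1 → sign −
step 2: row/col 2 already zero → sign 0
step 3: row/col 3 already zero → sign 0
signature = (1, 1, 2)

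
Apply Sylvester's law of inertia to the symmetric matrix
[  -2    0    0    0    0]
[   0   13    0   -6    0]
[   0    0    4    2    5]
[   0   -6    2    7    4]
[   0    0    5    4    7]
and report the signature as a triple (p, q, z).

Answer: (4, 1, 0)

Derivation:
step 0: pivot -2 → sign −
step 1: pivot 13 → sign +
step 2: pivot 4 → sign +
step 3: pivot 42/13 → sign +
step 4: pivot 3/56 → sign +
signature = (4, 1, 0)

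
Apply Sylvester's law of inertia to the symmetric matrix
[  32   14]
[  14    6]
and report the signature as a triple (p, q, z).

Answer: (1, 1, 0)

Derivation:
step 0: pivot 32 → sign +
step 1: pivot -1/8 → sign −
signature = (1, 1, 0)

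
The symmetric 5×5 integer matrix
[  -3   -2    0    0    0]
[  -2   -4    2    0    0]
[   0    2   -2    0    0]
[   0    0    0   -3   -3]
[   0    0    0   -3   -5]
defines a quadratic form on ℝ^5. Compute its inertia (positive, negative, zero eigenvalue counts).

Answer: (0, 5, 0)

Derivation:
step 0: pivot -3 → sign −
step 1: pivot -8/3 → sign −
step 2: pivot -1/2 → sign −
step 3: pivot -3 → sign −
step 4: pivot -2 → sign −
signature = (0, 5, 0)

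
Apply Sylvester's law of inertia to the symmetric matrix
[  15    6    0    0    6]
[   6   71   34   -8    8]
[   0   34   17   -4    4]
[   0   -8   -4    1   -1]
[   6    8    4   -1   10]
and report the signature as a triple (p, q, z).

Answer: (4, 1, 0)

Derivation:
step 0: pivot 15 → sign +
step 1: pivot 343/5 → sign +
step 2: pivot 51/343 → sign +
step 3: pivot 1/17 → sign +
step 4: pivot -3 → sign −
signature = (4, 1, 0)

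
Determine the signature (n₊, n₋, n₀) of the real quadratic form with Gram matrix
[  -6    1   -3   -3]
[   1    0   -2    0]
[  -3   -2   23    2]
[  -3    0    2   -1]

Answer: (2, 2, 0)

Derivation:
step 0: pivot -6 → sign −
step 1: pivot 1/6 → sign +
step 2: pivot -13 → sign −
step 3: pivot 3/13 → sign +
signature = (2, 2, 0)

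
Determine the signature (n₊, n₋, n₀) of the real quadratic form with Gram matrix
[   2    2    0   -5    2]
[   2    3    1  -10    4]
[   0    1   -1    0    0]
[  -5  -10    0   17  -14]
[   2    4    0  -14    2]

step 0: pivot 2 → sign +
step 1: pivot 1 → sign +
step 2: pivot -2 → sign −
step 3: pivot -8 → sign −
step 4: row/col 4 already zero → sign 0
signature = (2, 2, 1)

Answer: (2, 2, 1)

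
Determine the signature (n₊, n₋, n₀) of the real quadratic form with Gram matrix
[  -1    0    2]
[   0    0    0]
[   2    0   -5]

Answer: (0, 2, 1)

Derivation:
step 0: pivot -1 → sign −
step 1: pivot -1 → sign −
step 2: row/col 2 already zero → sign 0
signature = (0, 2, 1)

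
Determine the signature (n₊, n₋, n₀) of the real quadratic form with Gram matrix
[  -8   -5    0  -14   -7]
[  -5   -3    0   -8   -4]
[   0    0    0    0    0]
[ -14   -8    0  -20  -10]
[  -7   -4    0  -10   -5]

Answer: (1, 1, 3)

Derivation:
step 0: pivot -8 → sign −
step 1: pivot 1/8 → sign +
step 2: row/col 2 already zero → sign 0
step 3: row/col 3 already zero → sign 0
step 4: row/col 4 already zero → sign 0
signature = (1, 1, 3)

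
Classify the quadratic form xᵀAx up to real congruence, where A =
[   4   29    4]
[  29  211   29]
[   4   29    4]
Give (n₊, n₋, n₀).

step 0: pivot 4 → sign +
step 1: pivot 3/4 → sign +
step 2: row/col 2 already zero → sign 0
signature = (2, 0, 1)

Answer: (2, 0, 1)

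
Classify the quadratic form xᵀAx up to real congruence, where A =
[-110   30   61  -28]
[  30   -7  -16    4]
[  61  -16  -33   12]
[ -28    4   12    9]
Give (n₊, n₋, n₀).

Answer: (2, 2, 0)

Derivation:
step 0: pivot -110 → sign −
step 1: pivot 13/11 → sign +
step 2: pivot 63/130 → sign +
step 3: pivot -1/7 → sign −
signature = (2, 2, 0)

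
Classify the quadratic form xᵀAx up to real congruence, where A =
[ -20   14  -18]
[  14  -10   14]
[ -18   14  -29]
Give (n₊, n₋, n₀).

Answer: (0, 3, 0)

Derivation:
step 0: pivot -20 → sign −
step 1: pivot -1/5 → sign −
step 2: pivot -3 → sign −
signature = (0, 3, 0)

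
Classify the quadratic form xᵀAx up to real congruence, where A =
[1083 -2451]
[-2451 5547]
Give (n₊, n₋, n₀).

Answer: (1, 0, 1)

Derivation:
step 0: pivot 1083 → sign +
step 1: row/col 1 already zero → sign 0
signature = (1, 0, 1)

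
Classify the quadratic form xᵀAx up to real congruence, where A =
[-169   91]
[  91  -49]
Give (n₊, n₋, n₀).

step 0: pivot -169 → sign −
step 1: row/col 1 already zero → sign 0
signature = (0, 1, 1)

Answer: (0, 1, 1)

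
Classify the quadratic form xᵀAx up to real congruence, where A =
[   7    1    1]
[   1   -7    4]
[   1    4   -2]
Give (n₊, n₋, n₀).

step 0: pivot 7 → sign +
step 1: pivot -50/7 → sign −
step 2: pivot -3/50 → sign −
signature = (1, 2, 0)

Answer: (1, 2, 0)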